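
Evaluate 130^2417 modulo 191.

2417 in binary is 100101110001, i.e. 2417 = 2048 + 256 + 64 + 32 + 16 + 1.
130^1 ≡ 130 (mod 191)
130^2 ≡ 130^2 = 16900 ≡ 92 (mod 191)
130^4 ≡ 92^2 = 8464 ≡ 60 (mod 191)
130^8 ≡ 60^2 = 3600 ≡ 162 (mod 191)
130^16 ≡ 162^2 = 26244 ≡ 77 (mod 191)
130^32 ≡ 77^2 = 5929 ≡ 8 (mod 191)
130^64 ≡ 8^2 = 64 (mod 191)
130^128 ≡ 64^2 = 4096 ≡ 85 (mod 191)
130^256 ≡ 85^2 = 7225 ≡ 158 (mod 191)
130^512 ≡ 158^2 = 24964 ≡ 134 (mod 191)
130^1024 ≡ 134^2 = 17956 ≡ 2 (mod 191)
130^2048 ≡ 2^2 = 4 (mod 191)
130^2417 = 130^2048 * 130^256 * 130^64 * 130^32 * 130^16 * 130^1 ≡ 4 * 158 * 64 * 8 * 77 * 130 (mod 191).
Accumulate the product:
4 * 158 = 632 ≡ 59
59 * 64 = 3776 ≡ 147
147 * 8 = 1176 ≡ 30
30 * 77 = 2310 ≡ 18
18 * 130 = 2340 ≡ 48

48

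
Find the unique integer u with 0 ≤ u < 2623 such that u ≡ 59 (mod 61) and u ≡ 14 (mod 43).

1218

61⁻¹ mod 43: 61*12 ≡ 1 (mod 43), so 61⁻¹ ≡ 12.
u = 59 + 61*((14 − 59)*12 mod 43) = 59 + 61*19 = 1218.
Check: 1218 mod 61 = 59, 1218 mod 43 = 14. ✓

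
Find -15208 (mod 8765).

2322

-15208 = -2*8765 + 2322, so -15208 ≡ 2322 (mod 8765).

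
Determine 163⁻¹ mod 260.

67

260 = 1·163 + 97
163 = 1·97 + 66
97 = 1·66 + 31
66 = 2·31 + 4
31 = 7·4 + 3
4 = 1·3 + 1
3 = 3·1 + 0
gcd(163, 260) = 1, so the inverse exists.
Back-substitute for 1:
1 = 1·4 − 1·3
  = −1·31 + 8·4
  = 8·66 − 17·31
  = −17·97 + 25·66
  = 25·163 − 42·97
  = −42·260 + 67·163
So 163⁻¹ ≡ 67 (mod 260).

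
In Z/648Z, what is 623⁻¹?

311

648 = 1*623 + 25
623 = 24*25 + 23
25 = 1*23 + 2
23 = 11*2 + 1
2 = 2*1 + 0
gcd(623, 648) = 1, so the inverse exists.
Bézout: 1 = −299*648 + 311*623.
So 623⁻¹ ≡ 311 (mod 648).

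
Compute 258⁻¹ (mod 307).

307 = 1×258 + 49
258 = 5×49 + 13
49 = 3×13 + 10
13 = 1×10 + 3
10 = 3×3 + 1
3 = 3×1 + 0
gcd(258, 307) = 1, so the inverse exists.
Back-substitute for 1:
1 = 1×10 − 3×3
  = −3×13 + 4×10
  = 4×49 − 15×13
  = −15×258 + 79×49
  = 79×307 − 94×258
So 258⁻¹ ≡ −94 ≡ 213 (mod 307).

213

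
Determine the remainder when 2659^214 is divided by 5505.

Using repeated squaring:
2659^1 ≡ 2659 (mod 5505)
2659^2 ≡ 2659^2 = 7070281 ≡ 1861 (mod 5505)
2659^4 ≡ 1861^2 = 3463321 ≡ 676 (mod 5505)
2659^8 ≡ 676^2 = 456976 ≡ 61 (mod 5505)
2659^16 ≡ 61^2 = 3721 (mod 5505)
2659^32 ≡ 3721^2 = 13845841 ≡ 766 (mod 5505)
2659^64 ≡ 766^2 = 586756 ≡ 3226 (mod 5505)
2659^128 ≡ 3226^2 = 10407076 ≡ 2626 (mod 5505)
2659^214 = 2659^128 × 2659^64 × 2659^16 × 2659^4 × 2659^2 ≡ 2626 × 3226 × 3721 × 676 × 1861 (mod 5505).
Accumulate the product:
2626 × 3226 = 8471476 ≡ 4786
4786 × 3721 = 17808706 ≡ 31
31 × 676 = 20956 ≡ 4441
4441 × 1861 = 8264701 ≡ 1696

1696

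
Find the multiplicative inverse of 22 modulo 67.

Apply the Euclidean algorithm and back-substitute:
67 = 3·22 + 1
22 = 22·1 + 0
gcd(22, 67) = 1, so the inverse exists.
Bézout: 1 = 1·67 − 3·22.
So 22⁻¹ ≡ −3 ≡ 64 (mod 67).

64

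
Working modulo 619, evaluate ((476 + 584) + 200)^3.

125

476 + 584 = 1060 ≡ 441 (mod 619)
441 + 200 = 641 ≡ 22 (mod 619)
(22)^3 ≡ 125 (mod 619)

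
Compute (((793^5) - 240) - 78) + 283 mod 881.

(793)^5 ≡ 339 (mod 881)
339 - 240 = 99
99 - 78 = 21
21 + 283 = 304

304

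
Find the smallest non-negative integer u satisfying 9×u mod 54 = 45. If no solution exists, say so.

gcd(9, 54) = 9, and 9 | 45, so solutions exist.
Divide through by 9: 1×u ≡ 5 mod 6.
1⁻¹ ≡ 1 (mod 6).
u ≡ 1×5 ≡ 5 (mod 6).
The smallest non-negative solution is u = 5.

5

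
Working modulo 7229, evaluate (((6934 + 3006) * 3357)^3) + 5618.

5350

6934 + 3006 = 9940 ≡ 2711 (mod 7229)
2711 * 3357 = 9100827 ≡ 6745 (mod 7229)
(6745)^3 ≡ 6961 (mod 7229)
6961 + 5618 = 12579 ≡ 5350 (mod 7229)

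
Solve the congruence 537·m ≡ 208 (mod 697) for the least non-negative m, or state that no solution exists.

gcd(537, 697) = 1, so a unique solution mod 697 exists.
537⁻¹ ≡ 318 (mod 697).
m ≡ 318·208 ≡ 626 (mod 697).

626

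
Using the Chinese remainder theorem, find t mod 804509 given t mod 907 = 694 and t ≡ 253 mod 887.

907⁻¹ mod 887: 907×754 ≡ 1 (mod 887), so 907⁻¹ ≡ 754.
t = 694 + 907×((253 − 694)×754 mod 887) = 694 + 907×111 = 101371.
Check: 101371 mod 907 = 694, 101371 mod 887 = 253. ✓

101371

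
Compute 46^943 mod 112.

32

943 in binary is 1110101111, i.e. 943 = 512 + 256 + 128 + 32 + 8 + 4 + 2 + 1.
46^1 ≡ 46 (mod 112)
46^2 ≡ 46^2 = 2116 ≡ 100 (mod 112)
46^4 ≡ 100^2 = 10000 ≡ 32 (mod 112)
46^8 ≡ 32^2 = 1024 ≡ 16 (mod 112)
46^16 ≡ 16^2 = 256 ≡ 32 (mod 112)
46^32 ≡ 32^2 = 1024 ≡ 16 (mod 112)
46^64 ≡ 16^2 = 256 ≡ 32 (mod 112)
46^128 ≡ 32^2 = 1024 ≡ 16 (mod 112)
46^256 ≡ 16^2 = 256 ≡ 32 (mod 112)
46^512 ≡ 32^2 = 1024 ≡ 16 (mod 112)
46^943 = 46^512 × 46^256 × 46^128 × 46^32 × 46^8 × 46^4 × 46^2 × 46^1 ≡ 16 × 32 × 16 × 16 × 16 × 32 × 100 × 46 (mod 112).
Accumulate the product:
16 × 32 = 512 ≡ 64
64 × 16 = 1024 ≡ 16
16 × 16 = 256 ≡ 32
32 × 16 = 512 ≡ 64
64 × 32 = 2048 ≡ 32
32 × 100 = 3200 ≡ 64
64 × 46 = 2944 ≡ 32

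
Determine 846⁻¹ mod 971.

971 = 1×846 + 125
846 = 6×125 + 96
125 = 1×96 + 29
96 = 3×29 + 9
29 = 3×9 + 2
9 = 4×2 + 1
2 = 2×1 + 0
gcd(846, 971) = 1, so the inverse exists.
Back-substitute for 1:
1 = 1×9 − 4×2
  = −4×29 + 13×9
  = 13×96 − 43×29
  = −43×125 + 56×96
  = 56×846 − 379×125
  = −379×971 + 435×846
So 846⁻¹ ≡ 435 (mod 971).

435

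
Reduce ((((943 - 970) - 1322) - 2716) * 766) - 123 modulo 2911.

943 - 970 = -27 ≡ 2884 (mod 2911)
2884 - 1322 = 1562
1562 - 2716 = -1154 ≡ 1757 (mod 2911)
1757 * 766 = 1345862 ≡ 980 (mod 2911)
980 - 123 = 857

857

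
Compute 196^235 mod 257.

143

Compute successive squares:
235 in binary is 11101011, i.e. 235 = 128 + 64 + 32 + 8 + 2 + 1.
196^1 ≡ 196 (mod 257)
196^2 ≡ 196^2 = 38416 ≡ 123 (mod 257)
196^4 ≡ 123^2 = 15129 ≡ 223 (mod 257)
196^8 ≡ 223^2 = 49729 ≡ 128 (mod 257)
196^16 ≡ 128^2 = 16384 ≡ 193 (mod 257)
196^32 ≡ 193^2 = 37249 ≡ 241 (mod 257)
196^64 ≡ 241^2 = 58081 ≡ 256 (mod 257)
196^128 ≡ 256^2 = 65536 ≡ 1 (mod 257)
196^235 = 196^128 * 196^64 * 196^32 * 196^8 * 196^2 * 196^1 ≡ 1 * 256 * 241 * 128 * 123 * 196 (mod 257).
Accumulate the product:
1 * 256 = 256
256 * 241 = 61696 ≡ 16
16 * 128 = 2048 ≡ 249
249 * 123 = 30627 ≡ 44
44 * 196 = 8624 ≡ 143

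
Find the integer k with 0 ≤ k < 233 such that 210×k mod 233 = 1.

81

233 = 1×210 + 23
210 = 9×23 + 3
23 = 7×3 + 2
3 = 1×2 + 1
2 = 2×1 + 0
gcd(210, 233) = 1, so the inverse exists.
Bézout: 1 = −73×233 + 81×210.
So 210⁻¹ ≡ 81 (mod 233).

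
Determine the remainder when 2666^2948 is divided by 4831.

Using repeated squaring:
2948 in binary is 101110000100, i.e. 2948 = 2048 + 512 + 256 + 128 + 4.
2666^1 ≡ 2666 (mod 4831)
2666^2 ≡ 2666^2 = 7107556 ≡ 1155 (mod 4831)
2666^4 ≡ 1155^2 = 1334025 ≡ 669 (mod 4831)
2666^8 ≡ 669^2 = 447561 ≡ 3109 (mod 4831)
2666^16 ≡ 3109^2 = 9665881 ≡ 3881 (mod 4831)
2666^32 ≡ 3881^2 = 15062161 ≡ 3934 (mod 4831)
2666^64 ≡ 3934^2 = 15476356 ≡ 2663 (mod 4831)
2666^128 ≡ 2663^2 = 7091569 ≡ 4492 (mod 4831)
2666^256 ≡ 4492^2 = 20178064 ≡ 3808 (mod 4831)
2666^512 ≡ 3808^2 = 14500864 ≡ 3033 (mod 4831)
2666^1024 ≡ 3033^2 = 9199089 ≡ 865 (mod 4831)
2666^2048 ≡ 865^2 = 748225 ≡ 4251 (mod 4831)
2666^2948 = 2666^2048 · 2666^512 · 2666^256 · 2666^128 · 2666^4 ≡ 4251 · 3033 · 3808 · 4492 · 669 (mod 4831).
Accumulate the product:
4251 · 3033 = 12893283 ≡ 4175
4175 · 3808 = 15898400 ≡ 4410
4410 · 4492 = 19809720 ≡ 2620
2620 · 669 = 1752780 ≡ 3958

3958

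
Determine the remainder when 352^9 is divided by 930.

9 in binary is 1001, i.e. 9 = 8 + 1.
352^1 ≡ 352 (mod 930)
352^2 ≡ 352^2 = 123904 ≡ 214 (mod 930)
352^4 ≡ 214^2 = 45796 ≡ 226 (mod 930)
352^8 ≡ 226^2 = 51076 ≡ 856 (mod 930)
352^9 = 352^8 × 352^1 ≡ 856 × 352 (mod 930).
856 × 352 = 301312 ≡ 922 (mod 930).

922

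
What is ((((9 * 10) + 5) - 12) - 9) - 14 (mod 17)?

9 * 10 = 90 ≡ 5 (mod 17)
5 + 5 = 10
10 - 12 = -2 ≡ 15 (mod 17)
15 - 9 = 6
6 - 14 = -8 ≡ 9 (mod 17)

9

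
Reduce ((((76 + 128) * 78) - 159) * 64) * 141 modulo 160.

32

76 + 128 = 204 ≡ 44 (mod 160)
44 * 78 = 3432 ≡ 72 (mod 160)
72 - 159 = -87 ≡ 73 (mod 160)
73 * 64 = 4672 ≡ 32 (mod 160)
32 * 141 = 4512 ≡ 32 (mod 160)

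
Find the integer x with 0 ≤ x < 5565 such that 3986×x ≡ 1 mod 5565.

5276

Apply the Euclidean algorithm and back-substitute:
5565 = 1×3986 + 1579
3986 = 2×1579 + 828
1579 = 1×828 + 751
828 = 1×751 + 77
751 = 9×77 + 58
77 = 1×58 + 19
58 = 3×19 + 1
19 = 19×1 + 0
gcd(3986, 5565) = 1, so the inverse exists.
Bézout: 1 = 207×5565 − 289×3986.
So 3986⁻¹ ≡ −289 ≡ 5276 (mod 5565).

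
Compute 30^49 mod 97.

67

30^1 ≡ 30 (mod 97)
30^2 ≡ 30^2 = 900 ≡ 27 (mod 97)
30^4 ≡ 27^2 = 729 ≡ 50 (mod 97)
30^8 ≡ 50^2 = 2500 ≡ 75 (mod 97)
30^16 ≡ 75^2 = 5625 ≡ 96 (mod 97)
30^32 ≡ 96^2 = 9216 ≡ 1 (mod 97)
30^49 = 30^32 × 30^16 × 30^1 ≡ 1 × 96 × 30 (mod 97).
Accumulate the product:
1 × 96 = 96
96 × 30 = 2880 ≡ 67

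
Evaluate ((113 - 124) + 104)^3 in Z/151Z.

113 - 124 = -11 ≡ 140 (mod 151)
140 + 104 = 244 ≡ 93 (mod 151)
(93)^3 ≡ 131 (mod 151)

131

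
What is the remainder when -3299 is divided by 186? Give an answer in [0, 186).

-3299 = -18*186 + 49, so -3299 ≡ 49 (mod 186).

49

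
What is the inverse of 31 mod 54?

7

54 = 1·31 + 23
31 = 1·23 + 8
23 = 2·8 + 7
8 = 1·7 + 1
7 = 7·1 + 0
gcd(31, 54) = 1, so the inverse exists.
Back-substitute for 1:
1 = 1·8 − 1·7
  = −1·23 + 3·8
  = 3·31 − 4·23
  = −4·54 + 7·31
So 31⁻¹ ≡ 7 (mod 54).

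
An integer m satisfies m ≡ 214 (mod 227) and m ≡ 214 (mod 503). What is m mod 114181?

214

227⁻¹ mod 503: 227×195 ≡ 1 (mod 503), so 227⁻¹ ≡ 195.
m = 214 + 227×((214 − 214)×195 mod 503) = 214 + 227×0 = 214.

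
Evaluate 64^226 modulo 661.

226 in binary is 11100010, i.e. 226 = 128 + 64 + 32 + 2.
64^1 ≡ 64 (mod 661)
64^2 ≡ 64^2 = 4096 ≡ 130 (mod 661)
64^4 ≡ 130^2 = 16900 ≡ 375 (mod 661)
64^8 ≡ 375^2 = 140625 ≡ 493 (mod 661)
64^16 ≡ 493^2 = 243049 ≡ 462 (mod 661)
64^32 ≡ 462^2 = 213444 ≡ 602 (mod 661)
64^64 ≡ 602^2 = 362404 ≡ 176 (mod 661)
64^128 ≡ 176^2 = 30976 ≡ 570 (mod 661)
64^226 = 64^128 * 64^64 * 64^32 * 64^2 ≡ 570 * 176 * 602 * 130 (mod 661).
Accumulate the product:
570 * 176 = 100320 ≡ 509
509 * 602 = 306418 ≡ 375
375 * 130 = 48750 ≡ 497

497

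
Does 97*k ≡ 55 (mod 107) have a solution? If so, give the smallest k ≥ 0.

gcd(97, 107) = 1, so a unique solution mod 107 exists.
97⁻¹ ≡ 32 (mod 107).
k ≡ 32*55 ≡ 48 (mod 107).

48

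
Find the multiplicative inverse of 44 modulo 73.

73 = 1×44 + 29
44 = 1×29 + 15
29 = 1×15 + 14
15 = 1×14 + 1
14 = 14×1 + 0
gcd(44, 73) = 1, so the inverse exists.
Bézout: 1 = −3×73 + 5×44.
So 44⁻¹ ≡ 5 (mod 73).

5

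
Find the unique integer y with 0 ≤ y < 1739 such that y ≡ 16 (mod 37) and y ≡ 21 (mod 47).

867

37⁻¹ mod 47: 37×14 ≡ 1 (mod 47), so 37⁻¹ ≡ 14.
y = 16 + 37×((21 − 16)×14 mod 47) = 16 + 37×23 = 867.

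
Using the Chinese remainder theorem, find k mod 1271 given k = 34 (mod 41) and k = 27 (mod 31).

895

41⁻¹ mod 31: 41×28 ≡ 1 (mod 31), so 41⁻¹ ≡ 28.
k = 34 + 41×((27 − 34)×28 mod 31) = 34 + 41×21 = 895.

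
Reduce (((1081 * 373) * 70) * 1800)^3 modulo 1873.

1081 * 373 = 403213 ≡ 518 (mod 1873)
518 * 70 = 36260 ≡ 673 (mod 1873)
673 * 1800 = 1211400 ≡ 1442 (mod 1873)
(1442)^3 ≡ 267 (mod 1873)

267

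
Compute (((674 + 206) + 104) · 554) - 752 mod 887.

674 + 206 = 880
880 + 104 = 984 ≡ 97 (mod 887)
97 · 554 = 53738 ≡ 518 (mod 887)
518 - 752 = -234 ≡ 653 (mod 887)

653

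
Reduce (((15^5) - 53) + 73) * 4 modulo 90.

(15)^5 ≡ 45 (mod 90)
45 - 53 = -8 ≡ 82 (mod 90)
82 + 73 = 155 ≡ 65 (mod 90)
65 * 4 = 260 ≡ 80 (mod 90)

80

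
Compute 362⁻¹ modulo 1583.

1583 = 4×362 + 135
362 = 2×135 + 92
135 = 1×92 + 43
92 = 2×43 + 6
43 = 7×6 + 1
6 = 6×1 + 0
gcd(362, 1583) = 1, so the inverse exists.
Bézout: 1 = 59×1583 − 258×362.
So 362⁻¹ ≡ −258 ≡ 1325 (mod 1583).

1325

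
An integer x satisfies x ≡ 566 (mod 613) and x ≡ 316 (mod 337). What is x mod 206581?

613⁻¹ mod 337: 613*116 ≡ 1 (mod 337), so 613⁻¹ ≡ 116.
x = 566 + 613*((316 − 566)*116 mod 337) = 566 + 613*319 = 196113.

196113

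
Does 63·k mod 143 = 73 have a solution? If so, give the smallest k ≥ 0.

gcd(63, 143) = 1, so a unique solution mod 143 exists.
63⁻¹ ≡ 84 (mod 143).
k ≡ 84·73 ≡ 126 (mod 143).

126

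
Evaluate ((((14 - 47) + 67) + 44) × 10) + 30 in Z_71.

14 - 47 = -33 ≡ 38 (mod 71)
38 + 67 = 105 ≡ 34 (mod 71)
34 + 44 = 78 ≡ 7 (mod 71)
7 × 10 = 70
70 + 30 = 100 ≡ 29 (mod 71)

29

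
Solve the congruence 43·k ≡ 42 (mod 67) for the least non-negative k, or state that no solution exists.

15

gcd(43, 67) = 1, so a unique solution mod 67 exists.
43⁻¹ ≡ 53 (mod 67).
k ≡ 53·42 ≡ 15 (mod 67).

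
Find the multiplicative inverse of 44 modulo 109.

109 = 2*44 + 21
44 = 2*21 + 2
21 = 10*2 + 1
2 = 2*1 + 0
gcd(44, 109) = 1, so the inverse exists.
Back-substitute for 1:
1 = 1*21 − 10*2
  = −10*44 + 21*21
  = 21*109 − 52*44
So 44⁻¹ ≡ −52 ≡ 57 (mod 109).

57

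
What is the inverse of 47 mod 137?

By the extended Euclidean algorithm:
137 = 2*47 + 43
47 = 1*43 + 4
43 = 10*4 + 3
4 = 1*3 + 1
3 = 3*1 + 0
gcd(47, 137) = 1, so the inverse exists.
Back-substitute for 1:
1 = 1*4 − 1*3
  = −1*43 + 11*4
  = 11*47 − 12*43
  = −12*137 + 35*47
So 47⁻¹ ≡ 35 (mod 137).

35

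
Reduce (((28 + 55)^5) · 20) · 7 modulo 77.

14

28 + 55 = 83 ≡ 6 (mod 77)
(6)^5 ≡ 76 (mod 77)
76 · 20 = 1520 ≡ 57 (mod 77)
57 · 7 = 399 ≡ 14 (mod 77)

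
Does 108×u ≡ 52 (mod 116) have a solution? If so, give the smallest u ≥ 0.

gcd(108, 116) = 4, and 4 | 52, so solutions exist.
Divide through by 4: 27×u = 13 (mod 29).
27⁻¹ ≡ 14 (mod 29).
u ≡ 14×13 ≡ 8 (mod 29).
The smallest non-negative solution is u = 8.

8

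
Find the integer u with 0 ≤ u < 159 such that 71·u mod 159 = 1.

159 = 2*71 + 17
71 = 4*17 + 3
17 = 5*3 + 2
3 = 1*2 + 1
2 = 2*1 + 0
gcd(71, 159) = 1, so the inverse exists.
Bézout: 1 = −25*159 + 56*71.
So 71⁻¹ ≡ 56 (mod 159).

56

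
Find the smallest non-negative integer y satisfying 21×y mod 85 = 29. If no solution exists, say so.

gcd(21, 85) = 1, so a unique solution mod 85 exists.
21⁻¹ ≡ 81 (mod 85).
y ≡ 81×29 ≡ 54 (mod 85).

54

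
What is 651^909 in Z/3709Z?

Compute successive squares:
651^1 ≡ 651 (mod 3709)
651^2 ≡ 651^2 = 423801 ≡ 975 (mod 3709)
651^4 ≡ 975^2 = 950625 ≡ 1121 (mod 3709)
651^8 ≡ 1121^2 = 1256641 ≡ 2999 (mod 3709)
651^16 ≡ 2999^2 = 8994001 ≡ 3385 (mod 3709)
651^32 ≡ 3385^2 = 11458225 ≡ 1124 (mod 3709)
651^64 ≡ 1124^2 = 1263376 ≡ 2316 (mod 3709)
651^128 ≡ 2316^2 = 5363856 ≡ 642 (mod 3709)
651^256 ≡ 642^2 = 412164 ≡ 465 (mod 3709)
651^512 ≡ 465^2 = 216225 ≡ 1103 (mod 3709)
651^909 = 651^512 * 651^256 * 651^128 * 651^8 * 651^4 * 651^1 ≡ 1103 * 465 * 642 * 2999 * 1121 * 651 (mod 3709).
Accumulate the product:
1103 * 465 = 512895 ≡ 1053
1053 * 642 = 676026 ≡ 988
988 * 2999 = 2963012 ≡ 3230
3230 * 1121 = 3620830 ≡ 846
846 * 651 = 550746 ≡ 1814

1814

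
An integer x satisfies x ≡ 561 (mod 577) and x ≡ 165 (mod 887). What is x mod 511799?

577⁻¹ mod 887: 577×495 ≡ 1 (mod 887), so 577⁻¹ ≡ 495.
x = 561 + 577×((165 − 561)×495 mod 887) = 561 + 577×7 = 4600.

4600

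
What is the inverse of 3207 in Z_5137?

354

Apply the Euclidean algorithm and back-substitute:
5137 = 1·3207 + 1930
3207 = 1·1930 + 1277
1930 = 1·1277 + 653
1277 = 1·653 + 624
653 = 1·624 + 29
624 = 21·29 + 15
29 = 1·15 + 14
15 = 1·14 + 1
14 = 14·1 + 0
gcd(3207, 5137) = 1, so the inverse exists.
Bézout: 1 = −221·5137 + 354·3207.
So 3207⁻¹ ≡ 354 (mod 5137).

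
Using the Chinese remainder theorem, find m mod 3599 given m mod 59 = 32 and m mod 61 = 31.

1861

59⁻¹ mod 61: 59*30 ≡ 1 (mod 61), so 59⁻¹ ≡ 30.
m = 32 + 59*((31 − 32)*30 mod 61) = 32 + 59*31 = 1861.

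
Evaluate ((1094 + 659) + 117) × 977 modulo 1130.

1094 + 659 = 1753 ≡ 623 (mod 1130)
623 + 117 = 740
740 × 977 = 722980 ≡ 910 (mod 1130)

910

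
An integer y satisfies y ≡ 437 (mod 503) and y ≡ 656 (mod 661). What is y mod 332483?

27096

503⁻¹ mod 661: 503×456 ≡ 1 (mod 661), so 503⁻¹ ≡ 456.
y = 437 + 503×((656 − 437)×456 mod 661) = 437 + 503×53 = 27096.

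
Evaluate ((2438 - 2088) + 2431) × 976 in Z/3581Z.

3439

2438 - 2088 = 350
350 + 2431 = 2781
2781 × 976 = 2714256 ≡ 3439 (mod 3581)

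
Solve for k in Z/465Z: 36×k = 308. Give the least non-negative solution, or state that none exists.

no solution

gcd(36, 465) = 3, and 3 does not divide 308.
So the congruence has no solution.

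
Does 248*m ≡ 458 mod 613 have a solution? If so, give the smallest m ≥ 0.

gcd(248, 613) = 1, so a unique solution mod 613 exists.
248⁻¹ ≡ 482 (mod 613).
m ≡ 482*458 ≡ 76 (mod 613).

76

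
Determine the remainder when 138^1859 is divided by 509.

1859 in binary is 11101000011, i.e. 1859 = 1024 + 512 + 256 + 64 + 2 + 1.
138^1 ≡ 138 (mod 509)
138^2 ≡ 138^2 = 19044 ≡ 211 (mod 509)
138^4 ≡ 211^2 = 44521 ≡ 238 (mod 509)
138^8 ≡ 238^2 = 56644 ≡ 145 (mod 509)
138^16 ≡ 145^2 = 21025 ≡ 156 (mod 509)
138^32 ≡ 156^2 = 24336 ≡ 413 (mod 509)
138^64 ≡ 413^2 = 170569 ≡ 54 (mod 509)
138^128 ≡ 54^2 = 2916 ≡ 371 (mod 509)
138^256 ≡ 371^2 = 137641 ≡ 211 (mod 509)
138^512 ≡ 211^2 = 44521 ≡ 238 (mod 509)
138^1024 ≡ 238^2 = 56644 ≡ 145 (mod 509)
138^1859 = 138^1024 * 138^512 * 138^256 * 138^64 * 138^2 * 138^1 ≡ 145 * 238 * 211 * 54 * 211 * 138 (mod 509).
Accumulate the product:
145 * 238 = 34510 ≡ 407
407 * 211 = 85877 ≡ 365
365 * 54 = 19710 ≡ 368
368 * 211 = 77648 ≡ 280
280 * 138 = 38640 ≡ 465

465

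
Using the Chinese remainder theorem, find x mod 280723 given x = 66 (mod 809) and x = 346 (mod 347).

221732

809⁻¹ mod 347: 809·172 ≡ 1 (mod 347), so 809⁻¹ ≡ 172.
x = 66 + 809·((346 − 66)·172 mod 347) = 66 + 809·274 = 221732.
Check: 221732 mod 809 = 66, 221732 mod 347 = 346. ✓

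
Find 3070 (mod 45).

10

3070 = 68×45 + 10, so 3070 ≡ 10 (mod 45).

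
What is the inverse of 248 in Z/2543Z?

1897

2543 = 10·248 + 63
248 = 3·63 + 59
63 = 1·59 + 4
59 = 14·4 + 3
4 = 1·3 + 1
3 = 3·1 + 0
gcd(248, 2543) = 1, so the inverse exists.
Back-substitute for 1:
1 = 1·4 − 1·3
  = −1·59 + 15·4
  = 15·63 − 16·59
  = −16·248 + 63·63
  = 63·2543 − 646·248
So 248⁻¹ ≡ −646 ≡ 1897 (mod 2543).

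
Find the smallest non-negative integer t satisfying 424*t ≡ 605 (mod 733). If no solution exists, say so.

138

gcd(424, 733) = 1, so a unique solution mod 733 exists.
424⁻¹ ≡ 102 (mod 733).
t ≡ 102*605 ≡ 138 (mod 733).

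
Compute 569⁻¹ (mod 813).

803

813 = 1*569 + 244
569 = 2*244 + 81
244 = 3*81 + 1
81 = 81*1 + 0
gcd(569, 813) = 1, so the inverse exists.
Back-substitute for 1:
1 = 1*244 − 3*81
  = −3*569 + 7*244
  = 7*813 − 10*569
So 569⁻¹ ≡ −10 ≡ 803 (mod 813).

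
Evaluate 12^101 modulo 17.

Using repeated squaring:
101 in binary is 1100101, i.e. 101 = 64 + 32 + 4 + 1.
12^1 ≡ 12 (mod 17)
12^2 ≡ 12^2 = 144 ≡ 8 (mod 17)
12^4 ≡ 8^2 = 64 ≡ 13 (mod 17)
12^8 ≡ 13^2 = 169 ≡ 16 (mod 17)
12^16 ≡ 16^2 = 256 ≡ 1 (mod 17)
12^32 ≡ 1^2 = 1 (mod 17)
12^64 ≡ 1^2 = 1 (mod 17)
12^101 = 12^64 * 12^32 * 12^4 * 12^1 ≡ 1 * 1 * 13 * 12 (mod 17).
Accumulate the product:
1 * 1 = 1
1 * 13 = 13
13 * 12 = 156 ≡ 3

3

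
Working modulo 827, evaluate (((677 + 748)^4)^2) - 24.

123

677 + 748 = 1425 ≡ 598 (mod 827)
(598)^4 ≡ 647 (mod 827)
(647)^2 ≡ 147 (mod 827)
147 - 24 = 123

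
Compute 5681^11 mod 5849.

Using repeated squaring:
11 in binary is 1011, i.e. 11 = 8 + 2 + 1.
5681^1 ≡ 5681 (mod 5849)
5681^2 ≡ 5681^2 = 32273761 ≡ 4828 (mod 5849)
5681^4 ≡ 4828^2 = 23309584 ≡ 1319 (mod 5849)
5681^8 ≡ 1319^2 = 1739761 ≡ 2608 (mod 5849)
5681^11 = 5681^8 * 5681^2 * 5681^1 ≡ 2608 * 4828 * 5681 (mod 5849).
Accumulate the product:
2608 * 4828 = 12591424 ≡ 4376
4376 * 5681 = 24860056 ≡ 1806

1806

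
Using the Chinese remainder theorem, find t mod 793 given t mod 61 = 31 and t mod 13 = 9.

61⁻¹ mod 13: 61*3 ≡ 1 (mod 13), so 61⁻¹ ≡ 3.
t = 31 + 61*((9 − 31)*3 mod 13) = 31 + 61*12 = 763.

763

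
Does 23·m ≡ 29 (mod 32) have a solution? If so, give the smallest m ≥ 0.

11

gcd(23, 32) = 1, so a unique solution mod 32 exists.
23⁻¹ ≡ 7 (mod 32).
m ≡ 7·29 ≡ 11 (mod 32).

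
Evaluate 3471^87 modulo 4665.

Compute successive squares:
87 in binary is 1010111, i.e. 87 = 64 + 16 + 4 + 2 + 1.
3471^1 ≡ 3471 (mod 4665)
3471^2 ≡ 3471^2 = 12047841 ≡ 2811 (mod 4665)
3471^4 ≡ 2811^2 = 7901721 ≡ 3876 (mod 4665)
3471^8 ≡ 3876^2 = 15023376 ≡ 2076 (mod 4665)
3471^16 ≡ 2076^2 = 4309776 ≡ 3981 (mod 4665)
3471^32 ≡ 3981^2 = 15848361 ≡ 1356 (mod 4665)
3471^64 ≡ 1356^2 = 1838736 ≡ 726 (mod 4665)
3471^87 = 3471^64 * 3471^16 * 3471^4 * 3471^2 * 3471^1 ≡ 726 * 3981 * 3876 * 2811 * 3471 (mod 4665).
Accumulate the product:
726 * 3981 = 2890206 ≡ 2571
2571 * 3876 = 9965196 ≡ 756
756 * 2811 = 2125116 ≡ 2541
2541 * 3471 = 8819811 ≡ 2961

2961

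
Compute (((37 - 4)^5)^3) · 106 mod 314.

37 - 4 = 33
(33)^5 ≡ 3 (mod 314)
(3)^3 ≡ 27 (mod 314)
27 · 106 = 2862 ≡ 36 (mod 314)

36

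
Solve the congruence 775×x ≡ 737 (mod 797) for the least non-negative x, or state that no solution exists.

gcd(775, 797) = 1, so a unique solution mod 797 exists.
775⁻¹ ≡ 326 (mod 797).
x ≡ 326×737 ≡ 365 (mod 797).

365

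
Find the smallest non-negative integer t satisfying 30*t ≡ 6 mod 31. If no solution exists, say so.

gcd(30, 31) = 1, so a unique solution mod 31 exists.
30⁻¹ ≡ 30 (mod 31).
t ≡ 30*6 ≡ 25 (mod 31).

25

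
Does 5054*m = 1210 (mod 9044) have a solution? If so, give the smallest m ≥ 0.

gcd(5054, 9044) = 266, and 266 does not divide 1210.
So the congruence has no solution.

no solution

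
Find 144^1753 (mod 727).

528

Using repeated squaring:
1753 in binary is 11011011001, i.e. 1753 = 1024 + 512 + 128 + 64 + 16 + 8 + 1.
144^1 ≡ 144 (mod 727)
144^2 ≡ 144^2 = 20736 ≡ 380 (mod 727)
144^4 ≡ 380^2 = 144400 ≡ 454 (mod 727)
144^8 ≡ 454^2 = 206116 ≡ 375 (mod 727)
144^16 ≡ 375^2 = 140625 ≡ 314 (mod 727)
144^32 ≡ 314^2 = 98596 ≡ 451 (mod 727)
144^64 ≡ 451^2 = 203401 ≡ 568 (mod 727)
144^128 ≡ 568^2 = 322624 ≡ 563 (mod 727)
144^256 ≡ 563^2 = 316969 ≡ 724 (mod 727)
144^512 ≡ 724^2 = 524176 ≡ 9 (mod 727)
144^1024 ≡ 9^2 = 81 (mod 727)
144^1753 = 144^1024 * 144^512 * 144^128 * 144^64 * 144^16 * 144^8 * 144^1 ≡ 81 * 9 * 563 * 568 * 314 * 375 * 144 (mod 727).
Accumulate the product:
81 * 9 = 729 ≡ 2
2 * 563 = 1126 ≡ 399
399 * 568 = 226632 ≡ 535
535 * 314 = 167990 ≡ 53
53 * 375 = 19875 ≡ 246
246 * 144 = 35424 ≡ 528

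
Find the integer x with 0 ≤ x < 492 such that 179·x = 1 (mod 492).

11

By the extended Euclidean algorithm:
492 = 2*179 + 134
179 = 1*134 + 45
134 = 2*45 + 44
45 = 1*44 + 1
44 = 44*1 + 0
gcd(179, 492) = 1, so the inverse exists.
Back-substitute for 1:
1 = 1*45 − 1*44
  = −1*134 + 3*45
  = 3*179 − 4*134
  = −4*492 + 11*179
So 179⁻¹ ≡ 11 (mod 492).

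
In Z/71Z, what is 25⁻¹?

54

71 = 2×25 + 21
25 = 1×21 + 4
21 = 5×4 + 1
4 = 4×1 + 0
gcd(25, 71) = 1, so the inverse exists.
Bézout: 1 = 6×71 − 17×25.
So 25⁻¹ ≡ −17 ≡ 54 (mod 71).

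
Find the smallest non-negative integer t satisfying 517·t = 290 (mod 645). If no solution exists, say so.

gcd(517, 645) = 1, so a unique solution mod 645 exists.
517⁻¹ ≡ 388 (mod 645).
t ≡ 388·290 ≡ 290 (mod 645).

290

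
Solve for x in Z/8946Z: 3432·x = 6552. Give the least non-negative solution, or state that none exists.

gcd(3432, 8946) = 6, and 6 | 6552, so solutions exist.
Divide through by 6: 572·x ≡ 1092 mod 1491.
572⁻¹ ≡ 941 (mod 1491).
x ≡ 941·1092 ≡ 273 (mod 1491).
The smallest non-negative solution is x = 273.

273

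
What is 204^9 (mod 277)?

By square-and-multiply:
9 in binary is 1001, i.e. 9 = 8 + 1.
204^1 ≡ 204 (mod 277)
204^2 ≡ 204^2 = 41616 ≡ 66 (mod 277)
204^4 ≡ 66^2 = 4356 ≡ 201 (mod 277)
204^8 ≡ 201^2 = 40401 ≡ 236 (mod 277)
204^9 = 204^8 × 204^1 ≡ 236 × 204 (mod 277).
236 × 204 = 48144 ≡ 223 (mod 277).

223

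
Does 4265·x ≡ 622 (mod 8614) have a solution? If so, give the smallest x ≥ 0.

3882

gcd(4265, 8614) = 1, so a unique solution mod 8614 exists.
4265⁻¹ ≡ 5435 (mod 8614).
x ≡ 5435·622 ≡ 3882 (mod 8614).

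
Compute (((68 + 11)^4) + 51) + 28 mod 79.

68 + 11 = 79 ≡ 0 (mod 79)
(0)^4 ≡ 0 (mod 79)
0 + 51 = 51
51 + 28 = 79 ≡ 0 (mod 79)

0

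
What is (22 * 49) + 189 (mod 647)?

22 * 49 = 1078 ≡ 431 (mod 647)
431 + 189 = 620

620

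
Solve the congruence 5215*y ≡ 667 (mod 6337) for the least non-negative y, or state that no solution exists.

1530

gcd(5215, 6337) = 1, so a unique solution mod 6337 exists.
5215⁻¹ ≡ 2615 (mod 6337).
y ≡ 2615*667 ≡ 1530 (mod 6337).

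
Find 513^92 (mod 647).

Using repeated squaring:
92 in binary is 1011100, i.e. 92 = 64 + 16 + 8 + 4.
513^1 ≡ 513 (mod 647)
513^2 ≡ 513^2 = 263169 ≡ 487 (mod 647)
513^4 ≡ 487^2 = 237169 ≡ 367 (mod 647)
513^8 ≡ 367^2 = 134689 ≡ 113 (mod 647)
513^16 ≡ 113^2 = 12769 ≡ 476 (mod 647)
513^32 ≡ 476^2 = 226576 ≡ 126 (mod 647)
513^64 ≡ 126^2 = 15876 ≡ 348 (mod 647)
513^92 = 513^64 * 513^16 * 513^8 * 513^4 ≡ 348 * 476 * 113 * 367 (mod 647).
Accumulate the product:
348 * 476 = 165648 ≡ 16
16 * 113 = 1808 ≡ 514
514 * 367 = 188638 ≡ 361

361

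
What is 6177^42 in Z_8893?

3352

By square-and-multiply:
42 in binary is 101010, i.e. 42 = 32 + 8 + 2.
6177^1 ≡ 6177 (mod 8893)
6177^2 ≡ 6177^2 = 38155329 ≡ 4359 (mod 8893)
6177^4 ≡ 4359^2 = 19000881 ≡ 5433 (mod 8893)
6177^8 ≡ 5433^2 = 29517489 ≡ 1622 (mod 8893)
6177^16 ≡ 1622^2 = 2630884 ≡ 7449 (mod 8893)
6177^32 ≡ 7449^2 = 55487601 ≡ 4174 (mod 8893)
6177^42 = 6177^32 * 6177^8 * 6177^2 ≡ 4174 * 1622 * 4359 (mod 8893).
Accumulate the product:
4174 * 1622 = 6770228 ≡ 2655
2655 * 4359 = 11573145 ≡ 3352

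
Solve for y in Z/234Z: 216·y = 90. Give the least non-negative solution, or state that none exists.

gcd(216, 234) = 18, and 18 | 90, so solutions exist.
Divide through by 18: 12·y ≡ 5 (mod 13).
12⁻¹ ≡ 12 (mod 13).
y ≡ 12·5 ≡ 8 (mod 13).
The smallest non-negative solution is y = 8.

8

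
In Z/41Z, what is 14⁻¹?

3

Run the extended Euclidean algorithm:
41 = 2×14 + 13
14 = 1×13 + 1
13 = 13×1 + 0
gcd(14, 41) = 1, so the inverse exists.
Bézout: 1 = −1×41 + 3×14.
So 14⁻¹ ≡ 3 (mod 41).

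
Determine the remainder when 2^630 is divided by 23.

630 in binary is 1001110110, i.e. 630 = 512 + 64 + 32 + 16 + 4 + 2.
2^1 ≡ 2 (mod 23)
2^2 ≡ 2^2 = 4 (mod 23)
2^4 ≡ 4^2 = 16 (mod 23)
2^8 ≡ 16^2 = 256 ≡ 3 (mod 23)
2^16 ≡ 3^2 = 9 (mod 23)
2^32 ≡ 9^2 = 81 ≡ 12 (mod 23)
2^64 ≡ 12^2 = 144 ≡ 6 (mod 23)
2^128 ≡ 6^2 = 36 ≡ 13 (mod 23)
2^256 ≡ 13^2 = 169 ≡ 8 (mod 23)
2^512 ≡ 8^2 = 64 ≡ 18 (mod 23)
2^630 = 2^512 * 2^64 * 2^32 * 2^16 * 2^4 * 2^2 ≡ 18 * 6 * 12 * 9 * 16 * 4 (mod 23).
Accumulate the product:
18 * 6 = 108 ≡ 16
16 * 12 = 192 ≡ 8
8 * 9 = 72 ≡ 3
3 * 16 = 48 ≡ 2
2 * 4 = 8

8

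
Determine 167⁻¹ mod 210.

210 = 1×167 + 43
167 = 3×43 + 38
43 = 1×38 + 5
38 = 7×5 + 3
5 = 1×3 + 2
3 = 1×2 + 1
2 = 2×1 + 0
gcd(167, 210) = 1, so the inverse exists.
Back-substitute for 1:
1 = 1×3 − 1×2
  = −1×5 + 2×3
  = 2×38 − 15×5
  = −15×43 + 17×38
  = 17×167 − 66×43
  = −66×210 + 83×167
So 167⁻¹ ≡ 83 (mod 210).

83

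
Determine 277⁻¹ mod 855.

Run the extended Euclidean algorithm:
855 = 3·277 + 24
277 = 11·24 + 13
24 = 1·13 + 11
13 = 1·11 + 2
11 = 5·2 + 1
2 = 2·1 + 0
gcd(277, 855) = 1, so the inverse exists.
Back-substitute for 1:
1 = 1·11 − 5·2
  = −5·13 + 6·11
  = 6·24 − 11·13
  = −11·277 + 127·24
  = 127·855 − 392·277
So 277⁻¹ ≡ −392 ≡ 463 (mod 855).

463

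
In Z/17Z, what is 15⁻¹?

8

Run the extended Euclidean algorithm:
17 = 1·15 + 2
15 = 7·2 + 1
2 = 2·1 + 0
gcd(15, 17) = 1, so the inverse exists.
Bézout: 1 = −7·17 + 8·15.
So 15⁻¹ ≡ 8 (mod 17).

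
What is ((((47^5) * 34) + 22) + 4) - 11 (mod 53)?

48

(47)^5 ≡ 15 (mod 53)
15 * 34 = 510 ≡ 33 (mod 53)
33 + 22 = 55 ≡ 2 (mod 53)
2 + 4 = 6
6 - 11 = -5 ≡ 48 (mod 53)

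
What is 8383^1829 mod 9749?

1194

8383^1 ≡ 8383 (mod 9749)
8383^2 ≡ 8383^2 = 70274689 ≡ 3897 (mod 9749)
8383^4 ≡ 3897^2 = 15186609 ≡ 7416 (mod 9749)
8383^8 ≡ 7416^2 = 54997056 ≡ 2947 (mod 9749)
8383^16 ≡ 2947^2 = 8684809 ≡ 8199 (mod 9749)
8383^32 ≡ 8199^2 = 67223601 ≡ 4246 (mod 9749)
8383^64 ≡ 4246^2 = 18028516 ≡ 2615 (mod 9749)
8383^128 ≡ 2615^2 = 6838225 ≡ 4176 (mod 9749)
8383^256 ≡ 4176^2 = 17438976 ≡ 7764 (mod 9749)
8383^512 ≡ 7764^2 = 60279696 ≡ 1629 (mod 9749)
8383^1024 ≡ 1629^2 = 2653641 ≡ 1913 (mod 9749)
8383^1829 = 8383^1024 * 8383^512 * 8383^256 * 8383^32 * 8383^4 * 8383^1 ≡ 1913 * 1629 * 7764 * 4246 * 7416 * 8383 (mod 9749).
Accumulate the product:
1913 * 1629 = 3116277 ≡ 6346
6346 * 7764 = 49270344 ≡ 8647
8647 * 4246 = 36715162 ≡ 428
428 * 7416 = 3174048 ≡ 5623
5623 * 8383 = 47137609 ≡ 1194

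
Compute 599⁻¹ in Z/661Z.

661 = 1·599 + 62
599 = 9·62 + 41
62 = 1·41 + 21
41 = 1·21 + 20
21 = 1·20 + 1
20 = 20·1 + 0
gcd(599, 661) = 1, so the inverse exists.
Bézout: 1 = 29·661 − 32·599.
So 599⁻¹ ≡ −32 ≡ 629 (mod 661).

629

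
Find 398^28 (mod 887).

28 in binary is 11100, i.e. 28 = 16 + 8 + 4.
398^1 ≡ 398 (mod 887)
398^2 ≡ 398^2 = 158404 ≡ 518 (mod 887)
398^4 ≡ 518^2 = 268324 ≡ 450 (mod 887)
398^8 ≡ 450^2 = 202500 ≡ 264 (mod 887)
398^16 ≡ 264^2 = 69696 ≡ 510 (mod 887)
398^28 = 398^16 × 398^8 × 398^4 ≡ 510 × 264 × 450 (mod 887).
Accumulate the product:
510 × 264 = 134640 ≡ 703
703 × 450 = 316350 ≡ 578

578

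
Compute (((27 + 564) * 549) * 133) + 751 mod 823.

616

27 + 564 = 591
591 * 549 = 324459 ≡ 197 (mod 823)
197 * 133 = 26201 ≡ 688 (mod 823)
688 + 751 = 1439 ≡ 616 (mod 823)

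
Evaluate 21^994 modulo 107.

81

994 in binary is 1111100010, i.e. 994 = 512 + 256 + 128 + 64 + 32 + 2.
21^1 ≡ 21 (mod 107)
21^2 ≡ 21^2 = 441 ≡ 13 (mod 107)
21^4 ≡ 13^2 = 169 ≡ 62 (mod 107)
21^8 ≡ 62^2 = 3844 ≡ 99 (mod 107)
21^16 ≡ 99^2 = 9801 ≡ 64 (mod 107)
21^32 ≡ 64^2 = 4096 ≡ 30 (mod 107)
21^64 ≡ 30^2 = 900 ≡ 44 (mod 107)
21^128 ≡ 44^2 = 1936 ≡ 10 (mod 107)
21^256 ≡ 10^2 = 100 (mod 107)
21^512 ≡ 100^2 = 10000 ≡ 49 (mod 107)
21^994 = 21^512 · 21^256 · 21^128 · 21^64 · 21^32 · 21^2 ≡ 49 · 100 · 10 · 44 · 30 · 13 (mod 107).
Accumulate the product:
49 · 100 = 4900 ≡ 85
85 · 10 = 850 ≡ 101
101 · 44 = 4444 ≡ 57
57 · 30 = 1710 ≡ 105
105 · 13 = 1365 ≡ 81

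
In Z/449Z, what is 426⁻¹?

449 = 1*426 + 23
426 = 18*23 + 12
23 = 1*12 + 11
12 = 1*11 + 1
11 = 11*1 + 0
gcd(426, 449) = 1, so the inverse exists.
Bézout: 1 = −37*449 + 39*426.
So 426⁻¹ ≡ 39 (mod 449).

39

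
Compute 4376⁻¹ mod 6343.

3028

Run the extended Euclidean algorithm:
6343 = 1×4376 + 1967
4376 = 2×1967 + 442
1967 = 4×442 + 199
442 = 2×199 + 44
199 = 4×44 + 23
44 = 1×23 + 21
23 = 1×21 + 2
21 = 10×2 + 1
2 = 2×1 + 0
gcd(4376, 6343) = 1, so the inverse exists.
Bézout: 1 = −2089×6343 + 3028×4376.
So 4376⁻¹ ≡ 3028 (mod 6343).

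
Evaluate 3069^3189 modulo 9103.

3069^1 ≡ 3069 (mod 9103)
3069^2 ≡ 3069^2 = 9418761 ≡ 6259 (mod 9103)
3069^4 ≡ 6259^2 = 39175081 ≡ 4872 (mod 9103)
3069^8 ≡ 4872^2 = 23736384 ≡ 4863 (mod 9103)
3069^16 ≡ 4863^2 = 23648769 ≡ 8278 (mod 9103)
3069^32 ≡ 8278^2 = 68525284 ≡ 7003 (mod 9103)
3069^64 ≡ 7003^2 = 49042009 ≡ 4148 (mod 9103)
3069^128 ≡ 4148^2 = 17205904 ≡ 1234 (mod 9103)
3069^256 ≡ 1234^2 = 1522756 ≡ 2555 (mod 9103)
3069^512 ≡ 2555^2 = 6528025 ≡ 1174 (mod 9103)
3069^1024 ≡ 1174^2 = 1378276 ≡ 3723 (mod 9103)
3069^2048 ≡ 3723^2 = 13860729 ≡ 5963 (mod 9103)
3069^3189 = 3069^2048 × 3069^1024 × 3069^64 × 3069^32 × 3069^16 × 3069^4 × 3069^1 ≡ 5963 × 3723 × 4148 × 7003 × 8278 × 4872 × 3069 (mod 9103).
Accumulate the product:
5963 × 3723 = 22200249 ≡ 7135
7135 × 4148 = 29595980 ≡ 2127
2127 × 7003 = 14895381 ≡ 2873
2873 × 8278 = 23782694 ≡ 5658
5658 × 4872 = 27565776 ≡ 1892
1892 × 3069 = 5806548 ≡ 7937

7937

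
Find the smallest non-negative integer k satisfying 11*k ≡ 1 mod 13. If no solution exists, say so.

gcd(11, 13) = 1, so a unique solution mod 13 exists.
11⁻¹ ≡ 6 (mod 13).
k ≡ 6*1 ≡ 6 (mod 13).

6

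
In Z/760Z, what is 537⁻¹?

760 = 1×537 + 223
537 = 2×223 + 91
223 = 2×91 + 41
91 = 2×41 + 9
41 = 4×9 + 5
9 = 1×5 + 4
5 = 1×4 + 1
4 = 4×1 + 0
gcd(537, 760) = 1, so the inverse exists.
Back-substitute for 1:
1 = 1×5 − 1×4
  = −1×9 + 2×5
  = 2×41 − 9×9
  = −9×91 + 20×41
  = 20×223 − 49×91
  = −49×537 + 118×223
  = 118×760 − 167×537
So 537⁻¹ ≡ −167 ≡ 593 (mod 760).

593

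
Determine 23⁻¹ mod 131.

Apply the Euclidean algorithm and back-substitute:
131 = 5·23 + 16
23 = 1·16 + 7
16 = 2·7 + 2
7 = 3·2 + 1
2 = 2·1 + 0
gcd(23, 131) = 1, so the inverse exists.
Back-substitute for 1:
1 = 1·7 − 3·2
  = −3·16 + 7·7
  = 7·23 − 10·16
  = −10·131 + 57·23
So 23⁻¹ ≡ 57 (mod 131).

57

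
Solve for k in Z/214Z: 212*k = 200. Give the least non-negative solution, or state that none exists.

gcd(212, 214) = 2, and 2 | 200, so solutions exist.
Divide through by 2: 106*k ≡ 100 (mod 107).
106⁻¹ ≡ 106 (mod 107).
k ≡ 106*100 ≡ 7 (mod 107).
The smallest non-negative solution is k = 7.

7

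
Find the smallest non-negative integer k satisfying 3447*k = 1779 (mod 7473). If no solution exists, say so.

gcd(3447, 7473) = 3, and 3 | 1779, so solutions exist.
Divide through by 3: 1149*k = 593 (mod 2491).
1149⁻¹ ≡ 1936 (mod 2491).
k ≡ 1936*593 ≡ 2188 (mod 2491).
The smallest non-negative solution is k = 2188.

2188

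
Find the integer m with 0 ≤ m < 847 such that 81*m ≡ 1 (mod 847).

847 = 10×81 + 37
81 = 2×37 + 7
37 = 5×7 + 2
7 = 3×2 + 1
2 = 2×1 + 0
gcd(81, 847) = 1, so the inverse exists.
Back-substitute for 1:
1 = 1×7 − 3×2
  = −3×37 + 16×7
  = 16×81 − 35×37
  = −35×847 + 366×81
So 81⁻¹ ≡ 366 (mod 847).

366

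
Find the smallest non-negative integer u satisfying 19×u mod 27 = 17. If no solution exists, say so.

gcd(19, 27) = 1, so a unique solution mod 27 exists.
19⁻¹ ≡ 10 (mod 27).
u ≡ 10×17 ≡ 8 (mod 27).

8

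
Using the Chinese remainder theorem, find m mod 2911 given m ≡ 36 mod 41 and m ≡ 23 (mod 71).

733

41⁻¹ mod 71: 41×26 ≡ 1 (mod 71), so 41⁻¹ ≡ 26.
m = 36 + 41×((23 − 36)×26 mod 71) = 36 + 41×17 = 733.
Check: 733 mod 41 = 36, 733 mod 71 = 23. ✓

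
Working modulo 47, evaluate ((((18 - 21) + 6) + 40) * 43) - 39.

18 - 21 = -3 ≡ 44 (mod 47)
44 + 6 = 50 ≡ 3 (mod 47)
3 + 40 = 43
43 * 43 = 1849 ≡ 16 (mod 47)
16 - 39 = -23 ≡ 24 (mod 47)

24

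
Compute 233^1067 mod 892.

Using repeated squaring:
1067 in binary is 10000101011, i.e. 1067 = 1024 + 32 + 8 + 2 + 1.
233^1 ≡ 233 (mod 892)
233^2 ≡ 233^2 = 54289 ≡ 769 (mod 892)
233^4 ≡ 769^2 = 591361 ≡ 857 (mod 892)
233^8 ≡ 857^2 = 734449 ≡ 333 (mod 892)
233^16 ≡ 333^2 = 110889 ≡ 281 (mod 892)
233^32 ≡ 281^2 = 78961 ≡ 465 (mod 892)
233^64 ≡ 465^2 = 216225 ≡ 361 (mod 892)
233^128 ≡ 361^2 = 130321 ≡ 89 (mod 892)
233^256 ≡ 89^2 = 7921 ≡ 785 (mod 892)
233^512 ≡ 785^2 = 616225 ≡ 745 (mod 892)
233^1024 ≡ 745^2 = 555025 ≡ 201 (mod 892)
233^1067 = 233^1024 × 233^32 × 233^8 × 233^2 × 233^1 ≡ 201 × 465 × 333 × 769 × 233 (mod 892).
Accumulate the product:
201 × 465 = 93465 ≡ 697
697 × 333 = 232101 ≡ 181
181 × 769 = 139189 ≡ 37
37 × 233 = 8621 ≡ 593

593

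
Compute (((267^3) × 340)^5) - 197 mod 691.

(267)^3 ≡ 568 (mod 691)
568 × 340 = 193120 ≡ 331 (mod 691)
(331)^5 ≡ 253 (mod 691)
253 - 197 = 56

56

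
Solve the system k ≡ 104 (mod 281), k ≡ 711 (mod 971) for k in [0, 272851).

113347

281⁻¹ mod 971: 281×311 ≡ 1 (mod 971), so 281⁻¹ ≡ 311.
k = 104 + 281×((711 − 104)×311 mod 971) = 104 + 281×403 = 113347.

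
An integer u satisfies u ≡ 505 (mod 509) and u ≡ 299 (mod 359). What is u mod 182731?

509⁻¹ mod 359: 509·146 ≡ 1 (mod 359), so 509⁻¹ ≡ 146.
u = 505 + 509·((299 − 505)·146 mod 359) = 505 + 509·80 = 41225.
Check: 41225 mod 509 = 505, 41225 mod 359 = 299. ✓

41225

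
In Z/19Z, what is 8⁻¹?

12

19 = 2·8 + 3
8 = 2·3 + 2
3 = 1·2 + 1
2 = 2·1 + 0
gcd(8, 19) = 1, so the inverse exists.
Back-substitute for 1:
1 = 1·3 − 1·2
  = −1·8 + 3·3
  = 3·19 − 7·8
So 8⁻¹ ≡ −7 ≡ 12 (mod 19).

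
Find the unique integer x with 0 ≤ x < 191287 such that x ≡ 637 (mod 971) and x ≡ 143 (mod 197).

171533

971⁻¹ mod 197: 971*14 ≡ 1 (mod 197), so 971⁻¹ ≡ 14.
x = 637 + 971*((143 − 637)*14 mod 197) = 637 + 971*176 = 171533.
Check: 171533 mod 971 = 637, 171533 mod 197 = 143. ✓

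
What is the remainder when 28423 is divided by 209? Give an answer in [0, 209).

28423 = 135·209 + 208, so 28423 ≡ 208 (mod 209).

208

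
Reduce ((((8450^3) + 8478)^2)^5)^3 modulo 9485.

(8450)^3 ≡ 2745 (mod 9485)
2745 + 8478 = 11223 ≡ 1738 (mod 9485)
(1738)^2 ≡ 4414 (mod 9485)
(4414)^5 ≡ 5679 (mod 9485)
(5679)^3 ≡ 169 (mod 9485)

169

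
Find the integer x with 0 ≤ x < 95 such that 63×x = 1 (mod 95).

92

95 = 1·63 + 32
63 = 1·32 + 31
32 = 1·31 + 1
31 = 31·1 + 0
gcd(63, 95) = 1, so the inverse exists.
Bézout: 1 = 2·95 − 3·63.
So 63⁻¹ ≡ −3 ≡ 92 (mod 95).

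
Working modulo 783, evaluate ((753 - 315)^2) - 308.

484

753 - 315 = 438
(438)^2 ≡ 9 (mod 783)
9 - 308 = -299 ≡ 484 (mod 783)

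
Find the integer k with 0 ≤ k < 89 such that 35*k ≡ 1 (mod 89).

28

Run the extended Euclidean algorithm:
89 = 2*35 + 19
35 = 1*19 + 16
19 = 1*16 + 3
16 = 5*3 + 1
3 = 3*1 + 0
gcd(35, 89) = 1, so the inverse exists.
Back-substitute for 1:
1 = 1*16 − 5*3
  = −5*19 + 6*16
  = 6*35 − 11*19
  = −11*89 + 28*35
So 35⁻¹ ≡ 28 (mod 89).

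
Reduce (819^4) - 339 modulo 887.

(819)^4 ≡ 241 (mod 887)
241 - 339 = -98 ≡ 789 (mod 887)

789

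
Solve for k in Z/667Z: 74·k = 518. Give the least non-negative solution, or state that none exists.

7

gcd(74, 667) = 1, so a unique solution mod 667 exists.
74⁻¹ ≡ 658 (mod 667).
k ≡ 658·518 ≡ 7 (mod 667).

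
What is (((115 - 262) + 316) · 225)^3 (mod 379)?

138

115 - 262 = -147 ≡ 232 (mod 379)
232 + 316 = 548 ≡ 169 (mod 379)
169 · 225 = 38025 ≡ 125 (mod 379)
(125)^3 ≡ 138 (mod 379)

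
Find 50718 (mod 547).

50718 = 92·547 + 394, so 50718 ≡ 394 (mod 547).

394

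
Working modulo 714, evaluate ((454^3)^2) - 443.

545

(454)^3 ≡ 538 (mod 714)
(538)^2 ≡ 274 (mod 714)
274 - 443 = -169 ≡ 545 (mod 714)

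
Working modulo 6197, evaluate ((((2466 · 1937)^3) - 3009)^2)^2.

2466 · 1937 = 4776642 ≡ 4952 (mod 6197)
(4952)^3 ≡ 1857 (mod 6197)
1857 - 3009 = -1152 ≡ 5045 (mod 6197)
(5045)^2 ≡ 946 (mod 6197)
(946)^2 ≡ 2548 (mod 6197)

2548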